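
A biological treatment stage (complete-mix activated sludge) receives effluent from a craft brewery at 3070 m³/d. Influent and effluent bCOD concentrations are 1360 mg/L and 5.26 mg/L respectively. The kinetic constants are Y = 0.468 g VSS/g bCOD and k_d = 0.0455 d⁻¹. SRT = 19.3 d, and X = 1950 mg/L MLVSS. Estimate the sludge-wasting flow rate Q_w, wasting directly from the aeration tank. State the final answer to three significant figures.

Steady-state biomass mass balance: V·X·(1 + k_d·θ_c) = Y·Q·(S₀ − S)·θ_c, so V = 0.468 × 3070 × (1360 − 5.26) × 19.3 / [1950 × (1 + 0.0455 × 19.3)] = 3.76×10^7 / 3662 = 10257 m³.
For wasting at MLVSS concentration, Q_w = V/θ_c = 10257/19.3 = 531.5 m³/d.

Q_w ≈ 531 m³/d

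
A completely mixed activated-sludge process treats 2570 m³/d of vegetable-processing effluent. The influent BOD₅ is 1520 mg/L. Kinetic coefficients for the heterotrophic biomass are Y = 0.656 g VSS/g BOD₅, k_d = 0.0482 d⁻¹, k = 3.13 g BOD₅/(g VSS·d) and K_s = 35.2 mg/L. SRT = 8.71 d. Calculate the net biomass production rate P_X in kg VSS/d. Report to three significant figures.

For a completely mixed reactor with recycle the Lawrence–McCarty relation gives S = K_s·(1 + k_d·θ_c) / [θ_c·(Y·k − k_d) − 1] = 35.2 × (1 + 0.0482 × 8.71) / [8.71 × (0.656 × 3.13 − 0.0482) − 1] = 49.98 / 16.46 = 3.036 mg/L.
Y_obs = Y / (1 + k_d θ_c) = 0.656 / (1 + 0.0482 × 8.71) = 0.656 / 1.420 = 0.4620.
ΔS = 1520 − 3.04 = 1517 mg/L, so the substrate removal rate is 2570 × 1517/1000 = 3899 kg BOD₅/d.
Net biomass production P_X = Y_obs × Q·(S₀ − S) = 0.4620 × 3899 = 1801 kg VSS/d.

P_X ≈ 1800 kg VSS/d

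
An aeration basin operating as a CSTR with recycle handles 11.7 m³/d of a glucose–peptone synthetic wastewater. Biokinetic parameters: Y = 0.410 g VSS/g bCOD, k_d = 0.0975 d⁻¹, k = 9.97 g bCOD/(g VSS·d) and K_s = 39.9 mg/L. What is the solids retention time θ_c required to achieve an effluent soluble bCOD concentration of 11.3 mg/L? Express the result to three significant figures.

θ_c ≈ 1.24 d

Specific growth rate at S = 11.3 mg/L: μ = YkS/(K_s+S) = 0.410·9.97·11.3/(39.9+11.3) = 0.9022 d⁻¹.
θ_c = 1/(μ − k_d) = 1/(0.9022 − 0.0975) = 1/0.8047 = 1.243 d.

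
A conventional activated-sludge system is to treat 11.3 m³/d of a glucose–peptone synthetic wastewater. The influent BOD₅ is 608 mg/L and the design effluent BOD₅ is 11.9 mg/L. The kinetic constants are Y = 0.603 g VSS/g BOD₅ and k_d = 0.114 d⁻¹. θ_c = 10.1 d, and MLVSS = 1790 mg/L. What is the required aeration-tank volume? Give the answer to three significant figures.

V ≈ 10.7 m³

Rearranging the biomass balance for a CMAS with decay, V = Y·Q·ΔS·θ_c / [X·(1+k_d θ_c)] = 0.603 × 11.3 × (608 − 11.9) × 10.1 / [1790 × (1 + 0.114 × 10.1)] = 4.1×10^4 / 3851 = 10.65 m³.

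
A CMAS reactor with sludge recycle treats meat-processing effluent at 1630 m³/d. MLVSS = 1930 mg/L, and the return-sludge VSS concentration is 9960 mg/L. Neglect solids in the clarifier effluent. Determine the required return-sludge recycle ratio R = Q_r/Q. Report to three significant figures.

R = Q_r/Q = X/(X_r − X) = 1930 / (9960 − 1930) = 0.2403.

R ≈ 0.240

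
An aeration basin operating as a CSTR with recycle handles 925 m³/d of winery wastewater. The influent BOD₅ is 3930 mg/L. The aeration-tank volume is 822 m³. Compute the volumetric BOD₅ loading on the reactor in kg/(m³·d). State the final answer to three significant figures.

L_v ≈ 4.42 kg BOD₅/(m³·d)

L_v = Q S₀ / V = 925 × 3930 × 10⁻³ / 822.0 = 4.422 kg/(m³·d).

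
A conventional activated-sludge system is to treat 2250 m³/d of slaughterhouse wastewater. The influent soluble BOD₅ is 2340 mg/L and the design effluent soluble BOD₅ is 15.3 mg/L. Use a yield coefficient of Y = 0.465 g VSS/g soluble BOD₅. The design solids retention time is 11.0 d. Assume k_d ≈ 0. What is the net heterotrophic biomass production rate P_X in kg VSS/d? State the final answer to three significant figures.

P_X ≈ 2430 kg VSS/d

With endogenous decay neglected, the observed yield equals the true yield: Y_obs = Y = 0.465 g VSS/g soluble BOD₅.
ΔS = 2340 − 15.3 = 2325 mg/L, so the substrate removal rate is 2250 × 2325/1000 = 5231 kg soluble BOD₅/d.
So the net sludge growth is P_X = 0.4650 × 5231 = 2432 kg VSS/d.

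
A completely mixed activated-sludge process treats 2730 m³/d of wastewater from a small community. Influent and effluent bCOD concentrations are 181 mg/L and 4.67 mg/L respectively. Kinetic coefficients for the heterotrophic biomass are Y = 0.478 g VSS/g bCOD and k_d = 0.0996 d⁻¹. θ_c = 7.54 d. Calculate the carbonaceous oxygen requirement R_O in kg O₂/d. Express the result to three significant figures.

R_O ≈ 295 kg O₂/d

Observed yield with endogenous decay: Y_obs = Y / (1 + k_d·θ_c) = 0.478 / (1 + 0.0996 × 7.54) = 0.478 / 1.751 = 0.2730 g VSS/g bCOD.
Q·(S₀ − S) = 2730 × (181 − 4.67) × 10⁻³ = 481.4 kg/d removed.
P_X = Y_obs·Q·(S₀ − S) = 0.2730 × 481.4 = 131.4 kg VSS/d.
R_O = Q·(S₀ − S) − 1.42·P_X = 481.4 − 1.42 × 131.4 = 294.8 kg O₂/d.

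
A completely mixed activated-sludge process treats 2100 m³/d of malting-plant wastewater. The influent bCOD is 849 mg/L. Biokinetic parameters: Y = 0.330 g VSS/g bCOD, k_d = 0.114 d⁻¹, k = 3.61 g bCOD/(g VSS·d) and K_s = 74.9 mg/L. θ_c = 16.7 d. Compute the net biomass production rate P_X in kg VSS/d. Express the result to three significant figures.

For a completely mixed reactor with recycle the Lawrence–McCarty relation gives S = K_s·(1 + k_d·θ_c) / [θ_c·(Y·k − k_d) − 1] = 74.9 × (1 + 0.114 × 16.7) / [16.7 × (0.330 × 3.61 − 0.114) − 1] = 217.5 / 16.99 = 12.80 mg/L.
Observed yield with endogenous decay: Y_obs = Y / (1 + k_d·θ_c) = 0.330 / (1 + 0.114 × 16.7) = 0.330 / 2.904 = 0.1136 g VSS/g bCOD.
ΔS = 849 − 12.8 = 836.2 mg/L, so the substrate removal rate is 2100 × 836.2/1000 = 1756 kg bCOD/d.
P_X = Y_obs · Q(S₀ − S) = 0.1136 × 1756 = 199.6 kg VSS/d.

P_X ≈ 200 kg VSS/d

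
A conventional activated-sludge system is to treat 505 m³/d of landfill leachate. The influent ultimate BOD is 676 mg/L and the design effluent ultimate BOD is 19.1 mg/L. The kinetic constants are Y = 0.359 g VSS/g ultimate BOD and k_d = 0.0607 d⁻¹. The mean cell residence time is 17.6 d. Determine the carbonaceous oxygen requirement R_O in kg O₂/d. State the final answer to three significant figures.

R_O ≈ 250 kg O₂/d

The observed yield is Y_obs = Y/(1 + k_d·θ_c) = 0.359 / (1 + 0.0607 × 17.6) = 0.359 / 2.068 = 0.1736 g VSS per g ultimate BOD removed.
Q·(S₀ − S) = 505 × (676 − 19.1) × 10⁻³ = 331.7 kg/d removed.
Biomass synthesised: P_X = Y_obs × 331.7 = 57.58 kg VSS/d.
R_O = Q·(S₀ − S) − 1.42·P_X = 331.7 − 1.42 × 57.58 = 250.0 kg O₂/d.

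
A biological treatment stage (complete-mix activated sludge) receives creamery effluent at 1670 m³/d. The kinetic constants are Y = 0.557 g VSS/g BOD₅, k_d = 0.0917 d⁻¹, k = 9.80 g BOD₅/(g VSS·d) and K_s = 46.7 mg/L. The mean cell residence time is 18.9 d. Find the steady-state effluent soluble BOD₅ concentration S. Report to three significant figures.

S ≈ 1.27 mg/L

Effluent substrate depends only on kinetics and SRT: S = K_s(1 + k_d θ_c) / [θ_c(Yk − k_d) − 1] = 46.7 × (1 + 0.0917 × 18.9) / [18.9 × (0.557 × 9.80 − 0.0917) − 1] = 127.6 / 100.4 = 1.271 mg/L.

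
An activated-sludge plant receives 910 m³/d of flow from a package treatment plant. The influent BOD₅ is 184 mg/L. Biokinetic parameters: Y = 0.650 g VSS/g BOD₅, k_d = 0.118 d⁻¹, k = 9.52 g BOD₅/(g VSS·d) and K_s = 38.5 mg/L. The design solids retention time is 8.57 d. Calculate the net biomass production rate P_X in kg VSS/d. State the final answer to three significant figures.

P_X ≈ 53.7 kg VSS/d

For a completely mixed reactor with recycle the Lawrence–McCarty relation gives S = K_s·(1 + k_d·θ_c) / [θ_c·(Y·k − k_d) − 1] = 38.5 × (1 + 0.118 × 8.57) / [8.57 × (0.650 × 9.52 − 0.118) − 1] = 77.43 / 51.02 = 1.518 mg/L.
Observed yield with endogenous decay: Y_obs = Y / (1 + k_d·θ_c) = 0.650 / (1 + 0.118 × 8.57) = 0.650 / 2.011 = 0.3232 g VSS/g BOD₅.
Mass of BOD₅ removed per day: Q(S₀ − S) = 910 × 182.5 g/m³ = 166.1 kg/d.
P_X = Y_obs · Q(S₀ − S) = 0.3232 × 166.1 = 53.67 kg VSS/d.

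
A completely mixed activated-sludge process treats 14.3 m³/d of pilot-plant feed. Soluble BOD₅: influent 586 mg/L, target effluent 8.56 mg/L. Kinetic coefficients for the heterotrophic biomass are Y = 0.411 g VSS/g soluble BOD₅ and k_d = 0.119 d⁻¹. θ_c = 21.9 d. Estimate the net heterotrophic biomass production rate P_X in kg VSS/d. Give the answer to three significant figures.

P_X ≈ 0.941 kg VSS/d

Observed yield with endogenous decay: Y_obs = Y / (1 + k_d·θ_c) = 0.411 / (1 + 0.119 × 21.9) = 0.411 / 3.606 = 0.1140 g VSS/g soluble BOD₅.
Substrate removed = Q·(S₀ − S) = 14.3 m³/d × (586 − 8.56) g/m³ = 8.26×10^3 g/d = 8.257 kg/d.
So the net sludge growth is P_X = 0.1140 × 8.257 = 0.9411 kg VSS/d.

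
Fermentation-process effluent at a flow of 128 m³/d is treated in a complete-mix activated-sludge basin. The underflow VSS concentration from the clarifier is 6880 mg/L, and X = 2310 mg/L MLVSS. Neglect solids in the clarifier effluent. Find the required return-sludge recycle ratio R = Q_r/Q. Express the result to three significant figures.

Solids balance on the clarifier gives (1+R)X = R·X_r, so R = X/(X_r − X) = 2310 / (6880 − 2310) = 0.5055.

R ≈ 0.505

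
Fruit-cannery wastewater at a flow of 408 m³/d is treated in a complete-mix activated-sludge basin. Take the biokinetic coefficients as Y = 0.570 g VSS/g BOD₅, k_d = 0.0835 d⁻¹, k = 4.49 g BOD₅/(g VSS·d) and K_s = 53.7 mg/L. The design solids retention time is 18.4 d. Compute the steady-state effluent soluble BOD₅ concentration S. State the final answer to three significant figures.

S ≈ 3.06 mg/L

For a completely mixed reactor with recycle the Lawrence–McCarty relation gives S = K_s·(1 + k_d·θ_c) / [θ_c·(Y·k − k_d) − 1] = 53.7 × (1 + 0.0835 × 18.4) / [18.4 × (0.570 × 4.49 − 0.0835) − 1] = 136.2 / 44.55 = 3.057 mg/L.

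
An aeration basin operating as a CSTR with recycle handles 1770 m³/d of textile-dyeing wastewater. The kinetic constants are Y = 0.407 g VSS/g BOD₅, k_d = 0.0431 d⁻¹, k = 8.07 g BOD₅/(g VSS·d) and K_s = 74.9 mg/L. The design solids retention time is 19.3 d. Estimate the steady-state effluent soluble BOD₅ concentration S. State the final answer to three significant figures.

S ≈ 2.23 mg/L

From the Monod/SRT balance for a CMAS, S = K_s·(1+k_d θ_c)/[θ_c·(Y k − k_d) − 1] = 74.9 × (1 + 0.0431 × 19.3) / [19.3 × (0.407 × 8.07 − 0.0431) − 1] = 137.2 / 61.56 = 2.229 mg/L.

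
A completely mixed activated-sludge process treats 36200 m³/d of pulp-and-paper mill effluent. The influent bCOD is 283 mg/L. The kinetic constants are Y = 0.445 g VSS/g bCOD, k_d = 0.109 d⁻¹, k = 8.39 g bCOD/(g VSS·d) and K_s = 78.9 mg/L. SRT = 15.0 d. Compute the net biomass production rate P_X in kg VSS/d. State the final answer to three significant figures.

P_X ≈ 1710 kg VSS/d

For a completely mixed reactor with recycle the Lawrence–McCarty relation gives S = K_s·(1 + k_d·θ_c) / [θ_c·(Y·k − k_d) − 1] = 78.9 × (1 + 0.109 × 15.0) / [15.0 × (0.445 × 8.39 − 0.109) − 1] = 207.9 / 53.37 = 3.896 mg/L.
Observed yield with endogenous decay: Y_obs = Y / (1 + k_d·θ_c) = 0.445 / (1 + 0.109 × 15.0) = 0.445 / 2.635 = 0.1689 g VSS/g bCOD.
ΔS = 283 − 3.90 = 279.1 mg/L, so the substrate removal rate is 36200 × 279.1/1000 = 10103 kg bCOD/d.
So the net sludge growth is P_X = 0.1689 × 10103 = 1706 kg VSS/d.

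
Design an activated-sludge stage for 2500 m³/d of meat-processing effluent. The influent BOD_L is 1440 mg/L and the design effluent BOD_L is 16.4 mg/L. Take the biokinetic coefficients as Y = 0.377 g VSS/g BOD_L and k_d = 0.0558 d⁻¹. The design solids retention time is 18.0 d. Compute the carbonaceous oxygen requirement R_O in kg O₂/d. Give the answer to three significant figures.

Y_obs = Y / (1 + k_d θ_c) = 0.377 / (1 + 0.0558 × 18.0) = 0.377 / 2.004 = 0.1881.
Q·(S₀ − S) = 2500 × (1440 − 16.4) × 10⁻³ = 3559 kg/d removed.
P_X = Y_obs·Q·(S₀ − S) = 0.1881 × 3559 = 669.4 kg VSS/d.
R_O = Q·(S₀ − S) − 1.42·P_X = 3559 − 1.42 × 669.4 = 2608 kg O₂/d.

R_O ≈ 2610 kg O₂/d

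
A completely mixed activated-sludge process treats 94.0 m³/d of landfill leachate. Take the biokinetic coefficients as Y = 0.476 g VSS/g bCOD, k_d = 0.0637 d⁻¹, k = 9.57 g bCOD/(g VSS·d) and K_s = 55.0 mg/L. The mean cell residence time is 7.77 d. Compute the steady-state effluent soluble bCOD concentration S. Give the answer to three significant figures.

S ≈ 2.43 mg/L

From the Monod/SRT balance for a CMAS, S = K_s·(1+k_d θ_c)/[θ_c·(Y k − k_d) − 1] = 55.0 × (1 + 0.0637 × 7.77) / [7.77 × (0.476 × 9.57 − 0.0637) − 1] = 82.22 / 33.90 = 2.425 mg/L.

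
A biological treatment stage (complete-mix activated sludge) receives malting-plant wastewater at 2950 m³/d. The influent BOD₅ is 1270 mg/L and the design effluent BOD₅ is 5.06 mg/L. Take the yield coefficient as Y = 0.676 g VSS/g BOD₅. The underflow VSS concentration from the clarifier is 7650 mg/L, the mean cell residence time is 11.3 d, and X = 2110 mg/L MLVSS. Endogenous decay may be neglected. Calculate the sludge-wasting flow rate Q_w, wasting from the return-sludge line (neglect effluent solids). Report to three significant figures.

Q_w ≈ 330 m³/d

V·X = Y·Q·ΔS·θ_c gives V = 0.676 × 2950 × (1270 − 5.06) × 11.3 / 2110 = 13509 m³.
Wasting from the return line (neglecting effluent solids): Q_w = V·X / (θ_c·X_r) = 13509 × 2110 / (11.3 × 7650) = 329.7 m³/d.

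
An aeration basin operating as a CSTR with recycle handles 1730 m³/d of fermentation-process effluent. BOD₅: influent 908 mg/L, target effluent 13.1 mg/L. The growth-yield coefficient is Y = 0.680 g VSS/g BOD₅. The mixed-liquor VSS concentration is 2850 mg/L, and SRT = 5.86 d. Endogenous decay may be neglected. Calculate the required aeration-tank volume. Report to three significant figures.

With k_d = 0 the design equation reduces to V = Y Q (S₀−S) θ_c / X = 0.680 × 1730 × (908 − 13.1) × 5.86 / 2850 = 2165 m³.

V ≈ 2160 m³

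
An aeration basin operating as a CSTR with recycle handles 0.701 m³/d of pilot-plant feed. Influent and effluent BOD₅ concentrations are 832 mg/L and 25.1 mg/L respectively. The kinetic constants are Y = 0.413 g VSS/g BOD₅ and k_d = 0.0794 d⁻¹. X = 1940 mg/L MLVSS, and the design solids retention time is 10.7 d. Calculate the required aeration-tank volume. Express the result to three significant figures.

V ≈ 0.697 m³

Steady-state biomass mass balance: V·X·(1 + k_d·θ_c) = Y·Q·(S₀ − S)·θ_c, so V = 0.413 × 0.701 × (832 − 25.1) × 10.7 / [1940 × (1 + 0.0794 × 10.7)] = 2.5×10^3 / 3588 = 0.6966 m³.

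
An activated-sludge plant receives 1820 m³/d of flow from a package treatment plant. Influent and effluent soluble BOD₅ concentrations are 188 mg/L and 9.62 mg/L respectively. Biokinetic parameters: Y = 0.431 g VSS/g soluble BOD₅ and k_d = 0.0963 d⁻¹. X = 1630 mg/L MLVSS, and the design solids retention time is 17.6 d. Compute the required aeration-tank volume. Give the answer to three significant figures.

V ≈ 561 m³

Rearranging the biomass balance for a CMAS with decay, V = Y·Q·ΔS·θ_c / [X·(1+k_d θ_c)] = 0.431 × 1820 × (188 − 9.62) × 17.6 / [1630 × (1 + 0.0963 × 17.6)] = 2.46×10^6 / 4393 = 560.6 m³.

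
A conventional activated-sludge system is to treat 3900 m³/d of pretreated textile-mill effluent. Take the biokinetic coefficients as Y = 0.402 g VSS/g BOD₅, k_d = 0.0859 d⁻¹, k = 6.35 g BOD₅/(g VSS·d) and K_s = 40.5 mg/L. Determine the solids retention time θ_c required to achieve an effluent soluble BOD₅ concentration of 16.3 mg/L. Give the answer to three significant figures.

θ_c ≈ 1.55 d

Specific growth rate at S = 16.3 mg/L: μ = YkS/(K_s+S) = 0.402·6.35·16.3/(40.5+16.3) = 0.7326 d⁻¹.
θ_c = 1/(μ − k_d) = 1/(0.7326 − 0.0859) = 1/0.6467 = 1.546 d.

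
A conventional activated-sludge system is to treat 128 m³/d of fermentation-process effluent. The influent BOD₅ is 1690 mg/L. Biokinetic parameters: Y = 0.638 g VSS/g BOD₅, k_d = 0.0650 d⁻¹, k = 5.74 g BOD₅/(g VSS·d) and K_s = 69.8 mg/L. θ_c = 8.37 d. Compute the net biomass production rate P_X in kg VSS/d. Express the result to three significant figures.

Effluent substrate depends only on kinetics and SRT: S = K_s(1 + k_d θ_c) / [θ_c(Yk − k_d) − 1] = 69.8 × (1 + 0.0650 × 8.37) / [8.37 × (0.638 × 5.74 − 0.0650) − 1] = 107.8 / 29.11 = 3.703 mg/L.
Correct the yield for decay: Y_obs = Y/(1 + k_d θ_c) = 0.638 / (1 + 0.0650 × 8.37) = 0.638 / 1.544 = 0.4132.
Q·(S₀ − S) = 128 × (1690 − 3.70) × 10⁻³ = 215.8 kg/d removed.
So the net sludge growth is P_X = 0.4132 × 215.8 = 89.19 kg VSS/d.

P_X ≈ 89.2 kg VSS/d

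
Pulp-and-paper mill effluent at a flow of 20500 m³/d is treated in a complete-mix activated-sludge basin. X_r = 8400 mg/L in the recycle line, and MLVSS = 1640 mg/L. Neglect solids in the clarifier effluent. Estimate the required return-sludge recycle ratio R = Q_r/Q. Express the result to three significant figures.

R ≈ 0.243

Mass balance around the secondary clarifier (neglecting effluent solids): R = X / (X_r − X) = 1640 / (8400 − 1640) = 0.2426.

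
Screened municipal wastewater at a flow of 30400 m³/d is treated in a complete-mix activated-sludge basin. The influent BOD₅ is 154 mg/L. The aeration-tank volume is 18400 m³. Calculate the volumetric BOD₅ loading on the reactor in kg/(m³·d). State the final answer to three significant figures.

Applied BOD₅ load per unit volume = Q·S₀/V = (30400 × 154/1000)/18400 = 0.2544 kg BOD₅·m⁻³·d⁻¹.

L_v ≈ 0.254 kg BOD₅/(m³·d)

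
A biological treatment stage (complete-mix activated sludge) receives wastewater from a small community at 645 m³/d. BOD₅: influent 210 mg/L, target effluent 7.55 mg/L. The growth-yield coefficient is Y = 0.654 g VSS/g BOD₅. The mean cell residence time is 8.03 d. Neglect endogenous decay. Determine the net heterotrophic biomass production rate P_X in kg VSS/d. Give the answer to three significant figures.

Since k_d ≈ 0, Y_obs = Y = 0.654 g VSS/g BOD₅.
ΔS = 210 − 7.55 = 202.4 mg/L, so the substrate removal rate is 645 × 202.4/1000 = 130.6 kg BOD₅/d.
P_X = Y_obs · Q(S₀ − S) = 0.6540 × 130.6 = 85.40 kg VSS/d.

P_X ≈ 85.4 kg VSS/d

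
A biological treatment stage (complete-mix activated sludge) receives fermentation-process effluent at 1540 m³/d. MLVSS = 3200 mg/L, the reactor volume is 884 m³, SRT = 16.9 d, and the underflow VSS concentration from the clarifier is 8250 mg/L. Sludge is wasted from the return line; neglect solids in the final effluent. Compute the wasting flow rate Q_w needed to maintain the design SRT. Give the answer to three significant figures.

Wasting from the return line (neglecting effluent solids): Q_w = V·X / (θ_c·X_r) = 884.0 × 3200 / (16.9 × 8250) = 20.29 m³/d.

Q_w ≈ 20.3 m³/d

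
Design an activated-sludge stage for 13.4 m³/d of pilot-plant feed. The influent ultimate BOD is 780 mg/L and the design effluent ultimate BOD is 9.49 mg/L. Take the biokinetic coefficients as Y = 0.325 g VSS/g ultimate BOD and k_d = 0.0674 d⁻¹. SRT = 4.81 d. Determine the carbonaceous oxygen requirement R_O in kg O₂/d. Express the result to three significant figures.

Correct the yield for decay: Y_obs = Y/(1 + k_d θ_c) = 0.325 / (1 + 0.0674 × 4.81) = 0.325 / 1.324 = 0.2454.
Mass of ultimate BOD removed per day: Q(S₀ − S) = 13.4 × 770.5 g/m³ = 10.32 kg/d.
Biomass synthesised: P_X = Y_obs × 10.32 = 2.534 kg VSS/d.
Carbonaceous O₂ demand = substrate oxidised − cell-mass equivalent = 10.32 − 1.42 × 2.534 = 6.726 kg O₂/d.

R_O ≈ 6.73 kg O₂/d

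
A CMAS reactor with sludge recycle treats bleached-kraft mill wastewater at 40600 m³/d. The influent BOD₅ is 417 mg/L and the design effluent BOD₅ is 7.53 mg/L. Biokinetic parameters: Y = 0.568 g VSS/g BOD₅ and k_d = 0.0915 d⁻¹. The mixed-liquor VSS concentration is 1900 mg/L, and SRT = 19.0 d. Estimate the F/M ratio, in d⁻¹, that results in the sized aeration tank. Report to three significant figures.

F/M ≈ 0.258 d⁻¹

Rearranging the biomass balance for a CMAS with decay, V = Y·Q·ΔS·θ_c / [X·(1+k_d θ_c)] = 0.568 × 40600 × (417 − 7.53) × 19.0 / [1900 × (1 + 0.0915 × 19.0)] = 1.79×10^8 / 5203 = 34481 m³.
Food-to-microorganism ratio F/M = Q S₀ / (V X) = 40600 × 417 / (34481 × 1900) = 0.2584 d⁻¹.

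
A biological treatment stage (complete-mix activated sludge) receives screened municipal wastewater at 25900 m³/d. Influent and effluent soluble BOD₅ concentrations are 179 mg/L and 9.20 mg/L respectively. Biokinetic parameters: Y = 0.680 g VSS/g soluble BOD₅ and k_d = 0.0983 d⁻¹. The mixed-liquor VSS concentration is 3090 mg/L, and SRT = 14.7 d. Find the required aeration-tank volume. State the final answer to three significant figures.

Steady-state biomass mass balance: V·X·(1 + k_d·θ_c) = Y·Q·(S₀ − S)·θ_c, so V = 0.680 × 25900 × (179 − 9.20) × 14.7 / [3090 × (1 + 0.0983 × 14.7)] = 4.4×10^7 / 7555 = 5819 m³.

V ≈ 5820 m³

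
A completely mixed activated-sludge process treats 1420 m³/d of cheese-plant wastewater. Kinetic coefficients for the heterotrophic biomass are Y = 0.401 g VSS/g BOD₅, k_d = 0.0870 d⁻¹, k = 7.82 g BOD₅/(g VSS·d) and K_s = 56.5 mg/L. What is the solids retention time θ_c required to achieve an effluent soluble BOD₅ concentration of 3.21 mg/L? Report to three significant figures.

At the target effluent, Y k S/(K_s+S) = 0.401×7.82×3.21/59.71 = 0.1686 d⁻¹.
1/θ_c = 0.1686 − 0.0870 = 0.08158 d⁻¹, so θ_c = 12.26 d.

θ_c ≈ 12.3 d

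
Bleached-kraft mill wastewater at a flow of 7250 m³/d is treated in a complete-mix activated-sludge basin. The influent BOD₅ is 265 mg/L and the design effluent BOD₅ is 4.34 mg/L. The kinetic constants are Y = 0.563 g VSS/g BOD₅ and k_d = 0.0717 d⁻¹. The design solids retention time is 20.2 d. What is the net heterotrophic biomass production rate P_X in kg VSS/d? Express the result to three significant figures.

Y_obs = Y / (1 + k_d θ_c) = 0.563 / (1 + 0.0717 × 20.2) = 0.563 / 2.448 = 0.2300.
Mass of BOD₅ removed per day: Q(S₀ − S) = 7250 × 260.7 g/m³ = 1890 kg/d.
Net biomass production P_X = Y_obs × Q·(S₀ − S) = 0.2300 × 1890 = 434.6 kg VSS/d.

P_X ≈ 435 kg VSS/d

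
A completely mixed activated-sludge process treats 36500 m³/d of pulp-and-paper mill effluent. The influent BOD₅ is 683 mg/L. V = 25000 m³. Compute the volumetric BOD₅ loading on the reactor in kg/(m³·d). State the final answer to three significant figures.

L_v ≈ 0.997 kg BOD₅/(m³·d)

L_v = Q S₀ / V = 36500 × 683 × 10⁻³ / 25000 = 0.9972 kg/(m³·d).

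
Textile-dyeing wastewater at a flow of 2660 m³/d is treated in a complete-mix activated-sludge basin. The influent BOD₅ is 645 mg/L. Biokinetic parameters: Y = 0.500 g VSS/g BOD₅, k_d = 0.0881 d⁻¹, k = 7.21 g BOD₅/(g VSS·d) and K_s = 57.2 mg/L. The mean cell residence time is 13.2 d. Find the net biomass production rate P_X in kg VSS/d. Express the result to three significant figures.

P_X ≈ 395 kg VSS/d

From the Monod/SRT balance for a CMAS, S = K_s·(1+k_d θ_c)/[θ_c·(Y k − k_d) − 1] = 57.2 × (1 + 0.0881 × 13.2) / [13.2 × (0.500 × 7.21 − 0.0881) − 1] = 123.7 / 45.42 = 2.724 mg/L.
Observed yield with endogenous decay: Y_obs = Y / (1 + k_d·θ_c) = 0.500 / (1 + 0.0881 × 13.2) = 0.500 / 2.163 = 0.2312 g VSS/g BOD₅.
Q·(S₀ − S) = 2660 × (645 − 2.72) × 10⁻³ = 1708 kg/d removed.
P_X = Y_obs · Q(S₀ − S) = 0.2312 × 1708 = 394.9 kg VSS/d.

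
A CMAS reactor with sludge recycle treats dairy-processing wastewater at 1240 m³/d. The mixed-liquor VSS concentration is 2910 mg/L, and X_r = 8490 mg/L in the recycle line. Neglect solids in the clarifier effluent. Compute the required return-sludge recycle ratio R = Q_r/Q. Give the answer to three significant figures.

Mass balance around the secondary clarifier (neglecting effluent solids): R = X / (X_r − X) = 2910 / (8490 − 2910) = 0.5215.

R ≈ 0.522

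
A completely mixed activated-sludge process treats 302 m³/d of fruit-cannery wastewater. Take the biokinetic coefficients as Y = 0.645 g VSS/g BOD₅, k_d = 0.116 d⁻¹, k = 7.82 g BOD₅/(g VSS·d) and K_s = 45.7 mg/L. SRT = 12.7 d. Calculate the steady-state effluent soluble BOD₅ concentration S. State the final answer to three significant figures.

S ≈ 1.84 mg/L

From the Monod/SRT balance for a CMAS, S = K_s·(1+k_d θ_c)/[θ_c·(Y k − k_d) − 1] = 45.7 × (1 + 0.116 × 12.7) / [12.7 × (0.645 × 7.82 − 0.116) − 1] = 113.0 / 61.58 = 1.835 mg/L.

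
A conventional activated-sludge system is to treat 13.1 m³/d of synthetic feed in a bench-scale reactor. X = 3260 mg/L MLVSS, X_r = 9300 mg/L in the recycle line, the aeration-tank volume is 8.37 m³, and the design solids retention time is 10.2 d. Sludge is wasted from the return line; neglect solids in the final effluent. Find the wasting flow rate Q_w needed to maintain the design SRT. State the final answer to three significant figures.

θ_c = V·X/(Q_w·X_r) when wasting from the recycle, so Q_w = V·X/(θ_c·X_r) = 8.370 × 3260 / (10.2 × 9300) = 0.2876 m³/d.

Q_w ≈ 0.288 m³/d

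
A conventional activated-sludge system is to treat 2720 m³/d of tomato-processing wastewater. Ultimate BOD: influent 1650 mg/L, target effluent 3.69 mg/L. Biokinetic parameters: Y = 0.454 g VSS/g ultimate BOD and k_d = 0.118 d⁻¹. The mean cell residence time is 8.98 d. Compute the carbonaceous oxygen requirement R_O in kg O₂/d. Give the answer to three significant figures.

R_O ≈ 3080 kg O₂/d

The observed yield is Y_obs = Y/(1 + k_d·θ_c) = 0.454 / (1 + 0.118 × 8.98) = 0.454 / 2.060 = 0.2204 g VSS per g ultimate BOD removed.
Q·(S₀ − S) = 2720 × (1650 − 3.69) × 10⁻³ = 4478 kg/d removed.
Net sludge production P_X = 0.2204 × 4478 = 987.1 kg VSS/d.
Carbonaceous O₂ demand = substrate oxidised − cell-mass equivalent = 4478 − 1.42 × 987.1 = 3076 kg O₂/d.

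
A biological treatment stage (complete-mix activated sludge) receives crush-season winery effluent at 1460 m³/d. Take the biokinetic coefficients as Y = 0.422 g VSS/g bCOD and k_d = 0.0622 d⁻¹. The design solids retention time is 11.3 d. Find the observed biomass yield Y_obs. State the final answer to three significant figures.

Y_obs ≈ 0.248 g VSS/g bCOD

Correct the yield for decay: Y_obs = Y/(1 + k_d θ_c) = 0.422 / (1 + 0.0622 × 11.3) = 0.422 / 1.703 = 0.2478.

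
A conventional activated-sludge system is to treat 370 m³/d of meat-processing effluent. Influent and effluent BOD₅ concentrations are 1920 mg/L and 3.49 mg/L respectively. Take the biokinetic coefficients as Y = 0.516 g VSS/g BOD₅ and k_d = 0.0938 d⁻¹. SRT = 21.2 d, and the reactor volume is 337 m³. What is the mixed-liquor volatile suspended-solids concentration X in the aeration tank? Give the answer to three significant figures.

X ≈ 7700 mg/L

X = Y·Q·ΔS·θ_c / [V·(1 + k_d θ_c)] = 0.516 × 370 × (1920 − 3.49) × 21.2 / [337 × (1 + 0.0938 × 21.2)] = 7702 mg/L.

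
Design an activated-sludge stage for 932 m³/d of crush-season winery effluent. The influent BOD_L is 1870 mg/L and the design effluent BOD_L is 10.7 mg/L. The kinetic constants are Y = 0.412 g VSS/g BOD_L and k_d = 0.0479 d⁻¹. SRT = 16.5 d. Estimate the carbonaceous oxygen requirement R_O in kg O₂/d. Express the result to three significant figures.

R_O ≈ 1170 kg O₂/d

Observed yield with endogenous decay: Y_obs = Y / (1 + k_d·θ_c) = 0.412 / (1 + 0.0479 × 16.5) = 0.412 / 1.790 = 0.2301 g VSS/g BOD_L.
ΔS = 1870 − 10.7 = 1859 mg/L, so the substrate removal rate is 932 × 1859/1000 = 1733 kg BOD_L/d.
P_X = Y_obs·Q·(S₀ − S) = 0.2301 × 1733 = 398.8 kg VSS/d.
R_O = Q·(S₀ − S) − 1.42·P_X = 1733 − 1.42 × 398.8 = 1167 kg O₂/d.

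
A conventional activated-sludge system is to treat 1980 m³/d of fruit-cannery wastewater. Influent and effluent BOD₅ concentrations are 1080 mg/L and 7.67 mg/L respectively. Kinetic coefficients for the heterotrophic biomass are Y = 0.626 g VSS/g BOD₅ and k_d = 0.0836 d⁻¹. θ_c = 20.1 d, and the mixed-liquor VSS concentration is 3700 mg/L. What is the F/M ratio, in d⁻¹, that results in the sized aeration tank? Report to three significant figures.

Steady-state biomass mass balance: V·X·(1 + k_d·θ_c) = Y·Q·(S₀ − S)·θ_c, so V = 0.626 × 1980 × (1080 − 7.67) × 20.1 / [3700 × (1 + 0.0836 × 20.1)] = 2.67×10^7 / 9917 = 2694 m³.
F/M = applied load / biomass = Q·S₀/(V·X) = 1980 × 1080 / (2694 × 3700) = 0.2145 d⁻¹.

F/M ≈ 0.215 d⁻¹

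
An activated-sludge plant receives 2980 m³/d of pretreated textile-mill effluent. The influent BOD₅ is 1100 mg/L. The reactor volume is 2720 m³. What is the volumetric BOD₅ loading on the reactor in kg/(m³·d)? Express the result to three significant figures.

L_v ≈ 1.21 kg BOD₅/(m³·d)

L_v = Q S₀ / V = 2980 × 1100 × 10⁻³ / 2720 = 1.205 kg/(m³·d).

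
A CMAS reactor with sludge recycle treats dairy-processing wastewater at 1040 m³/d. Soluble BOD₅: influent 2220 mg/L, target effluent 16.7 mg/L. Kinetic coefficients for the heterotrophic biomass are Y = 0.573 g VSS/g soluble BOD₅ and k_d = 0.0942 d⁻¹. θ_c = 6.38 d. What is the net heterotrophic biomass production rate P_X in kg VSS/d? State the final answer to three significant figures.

P_X ≈ 820 kg VSS/d

Y_obs = Y / (1 + k_d θ_c) = 0.573 / (1 + 0.0942 × 6.38) = 0.573 / 1.601 = 0.3579.
Q·(S₀ − S) = 1040 × (2220 − 16.7) × 10⁻³ = 2291 kg/d removed.
Biomass produced: P_X = Y_obs·Q·ΔS = 0.3579 × 2291 ≈ 820.1 kg VSS/d.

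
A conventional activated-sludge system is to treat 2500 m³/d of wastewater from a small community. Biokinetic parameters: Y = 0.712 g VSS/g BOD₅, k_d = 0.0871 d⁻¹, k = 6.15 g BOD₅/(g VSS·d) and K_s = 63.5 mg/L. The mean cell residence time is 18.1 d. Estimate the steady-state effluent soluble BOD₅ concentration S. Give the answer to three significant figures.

From the Monod/SRT balance for a CMAS, S = K_s·(1+k_d θ_c)/[θ_c·(Y k − k_d) − 1] = 63.5 × (1 + 0.0871 × 18.1) / [18.1 × (0.712 × 6.15 − 0.0871) − 1] = 163.6 / 76.68 = 2.134 mg/L.

S ≈ 2.13 mg/L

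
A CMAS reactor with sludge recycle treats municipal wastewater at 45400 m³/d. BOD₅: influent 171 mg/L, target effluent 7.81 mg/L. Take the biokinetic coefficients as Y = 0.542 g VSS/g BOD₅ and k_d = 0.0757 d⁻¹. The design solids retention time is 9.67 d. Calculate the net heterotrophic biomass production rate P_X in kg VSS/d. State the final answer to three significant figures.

P_X ≈ 2320 kg VSS/d

Correct the yield for decay: Y_obs = Y/(1 + k_d θ_c) = 0.542 / (1 + 0.0757 × 9.67) = 0.542 / 1.732 = 0.3129.
Q·(S₀ − S) = 45400 × (171 − 7.81) × 10⁻³ = 7409 kg/d removed.
Biomass produced: P_X = Y_obs·Q·ΔS = 0.3129 × 7409 ≈ 2318 kg VSS/d.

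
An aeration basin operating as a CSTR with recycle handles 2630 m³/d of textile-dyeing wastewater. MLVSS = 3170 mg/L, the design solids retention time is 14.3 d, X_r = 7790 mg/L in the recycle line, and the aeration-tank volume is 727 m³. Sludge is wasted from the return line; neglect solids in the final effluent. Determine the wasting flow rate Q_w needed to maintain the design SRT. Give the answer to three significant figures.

Q_w ≈ 20.7 m³/d

Q_w = (V·X)/(θ_c X_r) = 727.0 × 3170 / (14.3 × 7790) = 20.69 m³/d.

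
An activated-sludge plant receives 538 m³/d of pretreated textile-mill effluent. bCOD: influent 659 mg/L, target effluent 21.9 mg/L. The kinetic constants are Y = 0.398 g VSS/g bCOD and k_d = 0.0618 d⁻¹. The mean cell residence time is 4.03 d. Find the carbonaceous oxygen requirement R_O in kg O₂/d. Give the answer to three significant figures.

Observed yield with endogenous decay: Y_obs = Y / (1 + k_d·θ_c) = 0.398 / (1 + 0.0618 × 4.03) = 0.398 / 1.249 = 0.3186 g VSS/g bCOD.
Mass of bCOD removed per day: Q(S₀ − S) = 538 × 637.1 g/m³ = 342.8 kg/d.
P_X = Y_obs·Q·(S₀ − S) = 0.3186 × 342.8 = 109.2 kg VSS/d.
Carbonaceous O₂ demand = substrate oxidised − cell-mass equivalent = 342.8 − 1.42 × 109.2 = 187.7 kg O₂/d.

R_O ≈ 188 kg O₂/d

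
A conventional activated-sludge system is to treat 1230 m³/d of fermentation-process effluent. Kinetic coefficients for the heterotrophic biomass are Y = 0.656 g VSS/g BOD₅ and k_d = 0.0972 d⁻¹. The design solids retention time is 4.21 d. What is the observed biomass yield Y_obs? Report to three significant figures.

The observed yield is Y_obs = Y/(1 + k_d·θ_c) = 0.656 / (1 + 0.0972 × 4.21) = 0.656 / 1.409 = 0.4655 g VSS per g BOD₅ removed.

Y_obs ≈ 0.466 g VSS/g BOD₅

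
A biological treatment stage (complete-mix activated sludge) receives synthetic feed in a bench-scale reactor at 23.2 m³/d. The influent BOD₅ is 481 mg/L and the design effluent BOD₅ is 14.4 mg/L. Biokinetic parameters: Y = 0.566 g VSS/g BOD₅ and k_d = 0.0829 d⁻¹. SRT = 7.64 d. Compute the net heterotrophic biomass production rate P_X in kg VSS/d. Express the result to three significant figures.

Observed yield with endogenous decay: Y_obs = Y / (1 + k_d·θ_c) = 0.566 / (1 + 0.0829 × 7.64) = 0.566 / 1.633 = 0.3465 g VSS/g BOD₅.
ΔS = 481 − 14.4 = 466.6 mg/L, so the substrate removal rate is 23.2 × 466.6/1000 = 10.83 kg BOD₅/d.
Net biomass production P_X = Y_obs × Q·(S₀ − S) = 0.3465 × 10.83 = 3.751 kg VSS/d.

P_X ≈ 3.75 kg VSS/d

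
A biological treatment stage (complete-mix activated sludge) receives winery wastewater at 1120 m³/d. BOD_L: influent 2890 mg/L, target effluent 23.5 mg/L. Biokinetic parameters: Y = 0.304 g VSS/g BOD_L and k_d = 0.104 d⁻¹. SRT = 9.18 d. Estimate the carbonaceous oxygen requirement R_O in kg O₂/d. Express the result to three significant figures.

R_O ≈ 2500 kg O₂/d

Y_obs = Y / (1 + k_d θ_c) = 0.304 / (1 + 0.104 × 9.18) = 0.304 / 1.955 = 0.1555.
Substrate removed = Q·(S₀ − S) = 1120 m³/d × (2890 − 23.5) g/m³ = 3.21×10^6 g/d = 3210 kg/d.
P_X = Y_obs·Q·(S₀ − S) = 0.1555 × 3210 = 499.3 kg VSS/d.
Carbonaceous O₂ demand = substrate oxidised − cell-mass equivalent = 3210 − 1.42 × 499.3 = 2501 kg O₂/d.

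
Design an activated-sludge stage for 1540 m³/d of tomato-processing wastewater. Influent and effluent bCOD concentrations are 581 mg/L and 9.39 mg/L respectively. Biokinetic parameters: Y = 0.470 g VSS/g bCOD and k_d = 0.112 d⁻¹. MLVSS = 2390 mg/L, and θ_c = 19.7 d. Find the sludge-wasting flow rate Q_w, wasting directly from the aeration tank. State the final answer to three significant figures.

Steady-state biomass mass balance: V·X·(1 + k_d·θ_c) = Y·Q·(S₀ − S)·θ_c, so V = 0.470 × 1540 × (581 − 9.39) × 19.7 / [2390 × (1 + 0.112 × 19.7)] = 8.15×10^6 / 7663 = 1064 m³.
Wasting from the aeration tank: Q_w = V / θ_c = 1064 / 19.7 = 53.99 m³/d.

Q_w ≈ 54.0 m³/d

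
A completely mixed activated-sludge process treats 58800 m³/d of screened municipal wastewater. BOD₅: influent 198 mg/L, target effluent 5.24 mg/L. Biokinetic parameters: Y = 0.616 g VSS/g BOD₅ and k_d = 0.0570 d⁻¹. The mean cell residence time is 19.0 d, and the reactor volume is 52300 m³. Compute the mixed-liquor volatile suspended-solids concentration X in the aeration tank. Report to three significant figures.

From V·X·(1 + k_d·θ_c) = Y·Q·(S₀ − S)·θ_c: X = 0.616 × 58800 × (198 − 5.24) × 19.0 / [52300 × (1 + 0.0570 × 19.0)] = 1218 mg/L.

X ≈ 1220 mg/L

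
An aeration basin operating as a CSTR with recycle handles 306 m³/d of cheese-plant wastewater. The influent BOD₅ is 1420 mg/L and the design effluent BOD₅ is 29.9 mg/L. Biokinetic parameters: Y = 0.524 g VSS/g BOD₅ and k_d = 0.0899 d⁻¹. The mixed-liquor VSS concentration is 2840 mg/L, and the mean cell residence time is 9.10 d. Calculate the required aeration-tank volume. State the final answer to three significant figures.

V ≈ 393 m³

Steady-state biomass mass balance: V·X·(1 + k_d·θ_c) = Y·Q·(S₀ − S)·θ_c, so V = 0.524 × 306 × (1420 − 29.9) × 9.10 / [2840 × (1 + 0.0899 × 9.10)] = 2.03×10^6 / 5163 = 392.8 m³.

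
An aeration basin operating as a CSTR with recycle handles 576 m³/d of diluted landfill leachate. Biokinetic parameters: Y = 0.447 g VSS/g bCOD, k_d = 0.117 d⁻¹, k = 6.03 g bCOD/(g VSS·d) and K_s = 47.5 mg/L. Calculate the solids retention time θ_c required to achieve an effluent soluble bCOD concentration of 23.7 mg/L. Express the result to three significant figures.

θ_c ≈ 1.28 d

From 1/θ_c = Y·k·S/(K_s + S) − k_d: Y·k·S/(K_s+S) = 0.447 × 6.03 × 23.7 / (47.5 + 23.7) = 0.8972 d⁻¹.
1/θ_c = 0.8972 − 0.117 = 0.7802 d⁻¹, so θ_c = 1.282 d.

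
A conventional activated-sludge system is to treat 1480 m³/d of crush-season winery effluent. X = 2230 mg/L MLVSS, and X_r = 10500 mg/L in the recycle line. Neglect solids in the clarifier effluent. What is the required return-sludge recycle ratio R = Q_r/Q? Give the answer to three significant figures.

Mass balance around the secondary clarifier (neglecting effluent solids): R = X / (X_r − X) = 2230 / (10500 − 2230) = 0.2696.

R ≈ 0.270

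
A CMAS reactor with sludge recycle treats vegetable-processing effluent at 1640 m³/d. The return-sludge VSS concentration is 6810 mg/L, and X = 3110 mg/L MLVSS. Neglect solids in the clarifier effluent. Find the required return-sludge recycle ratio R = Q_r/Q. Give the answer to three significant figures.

Solids balance on the clarifier gives (1+R)X = R·X_r, so R = X/(X_r − X) = 3110 / (6810 − 3110) = 0.8405.

R ≈ 0.841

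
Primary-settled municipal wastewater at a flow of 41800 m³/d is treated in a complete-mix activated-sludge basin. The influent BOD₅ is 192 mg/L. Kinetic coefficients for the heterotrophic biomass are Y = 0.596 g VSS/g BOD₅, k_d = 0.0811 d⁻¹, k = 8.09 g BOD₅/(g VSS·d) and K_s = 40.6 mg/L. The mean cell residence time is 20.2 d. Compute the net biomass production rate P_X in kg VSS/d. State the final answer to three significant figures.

Effluent substrate depends only on kinetics and SRT: S = K_s(1 + k_d θ_c) / [θ_c(Yk − k_d) − 1] = 40.6 × (1 + 0.0811 × 20.2) / [20.2 × (0.596 × 8.09 − 0.0811) − 1] = 107.1 / 94.76 = 1.130 mg/L.
Y_obs = Y / (1 + k_d θ_c) = 0.596 / (1 + 0.0811 × 20.2) = 0.596 / 2.638 = 0.2259.
Mass of BOD₅ removed per day: Q(S₀ − S) = 41800 × 190.9 g/m³ = 7978 kg/d.
So the net sludge growth is P_X = 0.2259 × 7978 = 1802 kg VSS/d.

P_X ≈ 1800 kg VSS/d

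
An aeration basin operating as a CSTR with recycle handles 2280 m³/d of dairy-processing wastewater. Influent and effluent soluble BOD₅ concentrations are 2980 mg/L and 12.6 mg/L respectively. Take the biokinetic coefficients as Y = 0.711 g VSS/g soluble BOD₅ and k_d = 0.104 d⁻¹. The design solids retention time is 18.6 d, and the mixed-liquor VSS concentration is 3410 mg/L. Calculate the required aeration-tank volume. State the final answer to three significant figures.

V ≈ 8940 m³

From the SRT design equation V = Y Q (S₀−S) θ_c / [X (1 + k_d θ_c)] = 0.711 × 2280 × (2980 − 12.6) × 18.6 / [3410 × (1 + 0.104 × 18.6)] = 8.95×10^7 / 10006 = 8942 m³.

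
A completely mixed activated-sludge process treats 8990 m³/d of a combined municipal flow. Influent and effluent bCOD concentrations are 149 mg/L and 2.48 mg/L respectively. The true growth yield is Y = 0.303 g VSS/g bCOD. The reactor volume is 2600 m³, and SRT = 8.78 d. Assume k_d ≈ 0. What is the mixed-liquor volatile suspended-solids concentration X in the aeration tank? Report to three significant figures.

X = Y·Q·ΔS·θ_c / V = 0.303 × 8990 × (149 − 2.48) × 8.78 / 2600 = 1348 mg/L.

X ≈ 1350 mg/L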